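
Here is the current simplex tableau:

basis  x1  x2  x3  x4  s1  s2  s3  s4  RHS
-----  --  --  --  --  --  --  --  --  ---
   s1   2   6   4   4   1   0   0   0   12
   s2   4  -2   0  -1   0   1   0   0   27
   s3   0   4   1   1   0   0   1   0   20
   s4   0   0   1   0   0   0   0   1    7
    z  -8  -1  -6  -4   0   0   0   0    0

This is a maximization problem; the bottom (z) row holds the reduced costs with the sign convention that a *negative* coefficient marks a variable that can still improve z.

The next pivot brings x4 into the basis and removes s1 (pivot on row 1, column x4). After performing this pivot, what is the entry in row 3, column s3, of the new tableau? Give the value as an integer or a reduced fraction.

1

Pivot element is row 1, column x4: 4.
Normalize row 1: new (row 1, s3) = 0/4 = 0.
row 3 ← row 3 − 1·(new row 1): 1 − 1·0 = 1.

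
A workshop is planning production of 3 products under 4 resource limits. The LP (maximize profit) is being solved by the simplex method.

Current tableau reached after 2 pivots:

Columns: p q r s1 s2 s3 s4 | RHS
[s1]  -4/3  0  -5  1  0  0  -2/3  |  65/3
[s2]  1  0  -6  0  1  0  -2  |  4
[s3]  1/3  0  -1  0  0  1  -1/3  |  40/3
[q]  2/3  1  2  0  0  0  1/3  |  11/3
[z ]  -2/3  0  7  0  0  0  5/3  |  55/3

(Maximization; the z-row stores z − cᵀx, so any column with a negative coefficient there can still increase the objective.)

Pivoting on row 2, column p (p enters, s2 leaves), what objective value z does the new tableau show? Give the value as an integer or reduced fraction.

21

Minimum ratio for p: 4/1 = 4.
z changes by −(z-row coeff of p)·ratio = −(-2/3)·4 = 8/3.
New z = 55/3 + (8/3) = 21.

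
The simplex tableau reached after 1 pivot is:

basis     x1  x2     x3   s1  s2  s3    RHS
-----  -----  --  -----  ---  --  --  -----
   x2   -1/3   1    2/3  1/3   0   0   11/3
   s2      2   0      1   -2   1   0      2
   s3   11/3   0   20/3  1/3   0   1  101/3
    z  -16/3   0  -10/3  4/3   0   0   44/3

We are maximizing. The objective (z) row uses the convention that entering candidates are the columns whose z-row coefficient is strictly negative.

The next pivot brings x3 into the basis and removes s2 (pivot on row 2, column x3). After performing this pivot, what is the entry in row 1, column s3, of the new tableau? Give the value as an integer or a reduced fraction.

0

Pivot element is row 2, column x3: 1.
Normalize row 2: new (row 2, s3) = 0/1 = 0.
row 1 ← row 1 − (2/3)·(new row 2): 0 − (2/3)·0 = 0.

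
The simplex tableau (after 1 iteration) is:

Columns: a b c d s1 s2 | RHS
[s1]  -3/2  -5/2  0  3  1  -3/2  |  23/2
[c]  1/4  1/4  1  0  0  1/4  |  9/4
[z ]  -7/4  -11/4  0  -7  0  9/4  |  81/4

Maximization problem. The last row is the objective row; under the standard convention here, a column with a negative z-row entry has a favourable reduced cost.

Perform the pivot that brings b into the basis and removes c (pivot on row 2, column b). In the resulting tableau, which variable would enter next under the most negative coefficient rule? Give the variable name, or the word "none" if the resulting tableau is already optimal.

Pivot element 1/4. New z-row = old z-row − (-11/4)·(row 2/(1/4)).
Updated z-row coefficients: a: 1, b: 0, c: 11, d: -7, s1: 0, s2: 5.
The most negative is -7 in column d, so d would enter next.

d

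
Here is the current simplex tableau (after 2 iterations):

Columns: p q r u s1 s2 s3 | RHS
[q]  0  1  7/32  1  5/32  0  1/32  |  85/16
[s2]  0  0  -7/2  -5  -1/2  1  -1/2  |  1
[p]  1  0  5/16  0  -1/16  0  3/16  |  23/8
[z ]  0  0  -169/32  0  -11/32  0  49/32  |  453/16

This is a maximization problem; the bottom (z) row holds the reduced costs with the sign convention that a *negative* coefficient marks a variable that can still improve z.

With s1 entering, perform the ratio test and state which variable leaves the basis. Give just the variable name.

Ratios: row 1 (q): (85/16)/(5/32) = 34; row 2 (s2): entry -1/2 ≤ 0, skip; row 3 (p): entry -1/16 ≤ 0, skip.
Minimum ratio 34 is in the q row, so q leaves.

q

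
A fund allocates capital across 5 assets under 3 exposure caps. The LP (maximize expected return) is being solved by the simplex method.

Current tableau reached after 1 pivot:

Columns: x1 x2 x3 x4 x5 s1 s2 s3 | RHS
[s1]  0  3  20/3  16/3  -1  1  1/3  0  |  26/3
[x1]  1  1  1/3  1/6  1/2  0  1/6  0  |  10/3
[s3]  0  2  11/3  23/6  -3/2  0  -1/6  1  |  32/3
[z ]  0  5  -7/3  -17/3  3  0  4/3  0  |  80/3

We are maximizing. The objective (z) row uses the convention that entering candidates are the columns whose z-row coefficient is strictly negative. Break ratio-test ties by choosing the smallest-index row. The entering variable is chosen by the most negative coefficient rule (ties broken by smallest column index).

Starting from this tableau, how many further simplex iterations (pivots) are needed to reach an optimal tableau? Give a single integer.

pivot: x4 in, s1 out → z = 287/8
No improving column remains; optimal.

1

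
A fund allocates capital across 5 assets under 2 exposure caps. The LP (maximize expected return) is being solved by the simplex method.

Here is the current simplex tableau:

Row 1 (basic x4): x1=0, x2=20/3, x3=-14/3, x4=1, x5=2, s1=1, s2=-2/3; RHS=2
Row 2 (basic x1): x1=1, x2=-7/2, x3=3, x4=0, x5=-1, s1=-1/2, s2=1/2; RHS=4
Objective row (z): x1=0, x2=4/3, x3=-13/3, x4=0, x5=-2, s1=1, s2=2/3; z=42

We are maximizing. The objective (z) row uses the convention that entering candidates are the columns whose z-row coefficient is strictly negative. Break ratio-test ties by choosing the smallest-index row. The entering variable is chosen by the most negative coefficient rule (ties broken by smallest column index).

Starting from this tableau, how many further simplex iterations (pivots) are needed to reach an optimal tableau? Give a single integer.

pivot: x3 in, x1 out → z = 430/9
pivot: x2 in, x4 out → z = 801/11
pivot: x5 in, x2 out → z = 223/2
No improving column remains; optimal.

3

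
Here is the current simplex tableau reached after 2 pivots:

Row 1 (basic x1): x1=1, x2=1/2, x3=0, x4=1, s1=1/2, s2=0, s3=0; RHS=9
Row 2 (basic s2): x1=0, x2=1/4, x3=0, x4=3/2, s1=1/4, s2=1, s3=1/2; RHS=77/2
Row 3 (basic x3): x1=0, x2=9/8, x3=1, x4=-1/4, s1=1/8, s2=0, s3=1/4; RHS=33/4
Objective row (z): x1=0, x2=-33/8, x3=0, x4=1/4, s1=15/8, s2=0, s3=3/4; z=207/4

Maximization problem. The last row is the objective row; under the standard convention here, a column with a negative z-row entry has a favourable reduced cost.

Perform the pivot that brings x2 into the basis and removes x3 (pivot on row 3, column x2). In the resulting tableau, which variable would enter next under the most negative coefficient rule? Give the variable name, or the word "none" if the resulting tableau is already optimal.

x4

Pivot element 9/8. New z-row = old z-row − (-33/8)·(row 3/(9/8)).
Updated z-row coefficients: x1: 0, x2: 0, x3: 11/3, x4: -2/3, s1: 7/3, s2: 0, s3: 5/3.
The most negative is -2/3 in column x4, so x4 would enter next.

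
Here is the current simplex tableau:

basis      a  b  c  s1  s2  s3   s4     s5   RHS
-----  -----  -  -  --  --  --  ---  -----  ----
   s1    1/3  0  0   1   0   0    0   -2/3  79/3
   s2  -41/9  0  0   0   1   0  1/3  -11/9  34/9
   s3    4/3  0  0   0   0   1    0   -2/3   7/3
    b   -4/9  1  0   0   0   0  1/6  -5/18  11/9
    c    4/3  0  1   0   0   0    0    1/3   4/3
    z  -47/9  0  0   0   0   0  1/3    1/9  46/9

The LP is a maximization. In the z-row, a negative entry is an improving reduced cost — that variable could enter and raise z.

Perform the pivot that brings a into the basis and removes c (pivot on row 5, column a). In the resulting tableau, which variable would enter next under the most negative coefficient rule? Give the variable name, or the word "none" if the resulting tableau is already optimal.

Pivot element 4/3. New z-row = old z-row − (-47/9)·(row 5/(4/3)).
Updated z-row coefficients: a: 0, b: 0, c: 47/12, s1: 0, s2: 0, s3: 0, s4: 1/3, s5: 17/12.
No coefficient is strictly negative; the tableau after this pivot is optimal.

none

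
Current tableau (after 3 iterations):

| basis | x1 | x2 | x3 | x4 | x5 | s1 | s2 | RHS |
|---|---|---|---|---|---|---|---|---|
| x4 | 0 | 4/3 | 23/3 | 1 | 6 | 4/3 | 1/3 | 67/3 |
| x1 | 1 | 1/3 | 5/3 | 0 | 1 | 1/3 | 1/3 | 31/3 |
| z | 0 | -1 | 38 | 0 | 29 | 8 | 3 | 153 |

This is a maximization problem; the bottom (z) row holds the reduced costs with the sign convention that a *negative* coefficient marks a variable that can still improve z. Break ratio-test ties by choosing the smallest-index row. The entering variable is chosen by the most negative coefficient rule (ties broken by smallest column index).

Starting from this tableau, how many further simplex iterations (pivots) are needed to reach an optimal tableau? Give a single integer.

pivot: x2 in, x4 out → z = 679/4
No improving column remains; optimal.

1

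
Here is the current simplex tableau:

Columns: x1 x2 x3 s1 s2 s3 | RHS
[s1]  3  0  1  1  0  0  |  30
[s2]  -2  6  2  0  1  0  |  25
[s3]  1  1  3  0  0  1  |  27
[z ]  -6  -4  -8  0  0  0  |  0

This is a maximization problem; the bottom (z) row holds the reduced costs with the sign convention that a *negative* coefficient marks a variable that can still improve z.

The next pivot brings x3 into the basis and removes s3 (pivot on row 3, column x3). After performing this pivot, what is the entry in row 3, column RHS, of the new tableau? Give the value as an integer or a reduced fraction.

9

Pivot element is row 3, column x3: 3.
Normalize row 3: new (row 3, RHS) = 27/3 = 9.
Row 3 is the pivot row, so the entry is 9.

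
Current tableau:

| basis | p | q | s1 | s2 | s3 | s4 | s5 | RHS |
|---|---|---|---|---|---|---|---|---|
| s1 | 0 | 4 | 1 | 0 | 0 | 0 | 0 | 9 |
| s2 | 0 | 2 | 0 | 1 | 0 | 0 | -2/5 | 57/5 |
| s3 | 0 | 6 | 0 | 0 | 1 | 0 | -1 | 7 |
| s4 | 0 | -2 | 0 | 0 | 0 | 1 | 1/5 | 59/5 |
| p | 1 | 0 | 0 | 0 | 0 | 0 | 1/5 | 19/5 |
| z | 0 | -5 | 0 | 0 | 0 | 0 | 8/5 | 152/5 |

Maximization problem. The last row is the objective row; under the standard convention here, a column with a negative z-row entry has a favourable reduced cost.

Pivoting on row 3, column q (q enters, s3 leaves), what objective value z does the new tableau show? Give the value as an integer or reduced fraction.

1087/30

Minimum ratio for q: 7/6 = 7/6.
z changes by −(z-row coeff of q)·ratio = −(-5)·(7/6) = 35/6.
New z = 152/5 + (35/6) = 1087/30.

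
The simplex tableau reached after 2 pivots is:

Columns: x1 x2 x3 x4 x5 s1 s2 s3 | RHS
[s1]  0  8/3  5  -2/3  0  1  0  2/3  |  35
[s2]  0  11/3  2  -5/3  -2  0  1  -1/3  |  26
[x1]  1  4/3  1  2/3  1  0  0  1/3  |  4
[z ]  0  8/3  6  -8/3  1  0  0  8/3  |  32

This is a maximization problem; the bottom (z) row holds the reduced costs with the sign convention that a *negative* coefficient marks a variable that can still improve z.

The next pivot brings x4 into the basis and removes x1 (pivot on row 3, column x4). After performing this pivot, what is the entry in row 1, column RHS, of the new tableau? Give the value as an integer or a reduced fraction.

39

Pivot element is row 3, column x4: 2/3.
Normalize row 3: new (row 3, RHS) = 4/(2/3) = 6.
row 1 ← row 1 − (-2/3)·(new row 3): 35 − (-2/3)·6 = 39.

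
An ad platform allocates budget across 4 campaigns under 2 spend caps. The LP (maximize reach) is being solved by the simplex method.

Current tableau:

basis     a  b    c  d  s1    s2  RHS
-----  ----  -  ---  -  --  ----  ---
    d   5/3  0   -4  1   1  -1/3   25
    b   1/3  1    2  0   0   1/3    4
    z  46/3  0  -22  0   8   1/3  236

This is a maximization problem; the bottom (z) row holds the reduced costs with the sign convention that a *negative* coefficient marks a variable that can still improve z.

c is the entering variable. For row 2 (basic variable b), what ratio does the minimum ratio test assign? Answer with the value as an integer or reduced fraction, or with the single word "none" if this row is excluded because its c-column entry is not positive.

2

Ratio = RHS / (c entry) = 4 / 2 = 2.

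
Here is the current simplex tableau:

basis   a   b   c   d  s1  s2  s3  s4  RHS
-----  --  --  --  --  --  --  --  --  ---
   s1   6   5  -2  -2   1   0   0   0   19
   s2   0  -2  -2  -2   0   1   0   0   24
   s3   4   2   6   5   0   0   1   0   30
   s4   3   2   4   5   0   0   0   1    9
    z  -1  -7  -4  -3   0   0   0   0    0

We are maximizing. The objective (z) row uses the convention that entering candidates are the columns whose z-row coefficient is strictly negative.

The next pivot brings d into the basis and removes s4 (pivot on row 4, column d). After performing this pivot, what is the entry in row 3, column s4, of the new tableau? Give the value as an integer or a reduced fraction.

-1

Pivot element is row 4, column d: 5.
Normalize row 4: new (row 4, s4) = 1/5 = 1/5.
row 3 ← row 3 − 5·(new row 4): 0 − 5·(1/5) = -1.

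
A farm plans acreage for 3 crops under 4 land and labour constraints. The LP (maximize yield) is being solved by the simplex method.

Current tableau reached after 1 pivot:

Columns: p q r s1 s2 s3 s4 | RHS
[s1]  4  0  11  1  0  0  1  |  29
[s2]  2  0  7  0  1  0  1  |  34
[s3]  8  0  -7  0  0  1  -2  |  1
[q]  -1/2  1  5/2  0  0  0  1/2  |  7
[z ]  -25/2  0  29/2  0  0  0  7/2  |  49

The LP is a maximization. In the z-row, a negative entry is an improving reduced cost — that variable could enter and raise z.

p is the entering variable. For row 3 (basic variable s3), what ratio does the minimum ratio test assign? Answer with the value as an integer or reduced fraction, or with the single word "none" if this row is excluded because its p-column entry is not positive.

1/8

Ratio = RHS / (p entry) = 1 / 8 = 1/8.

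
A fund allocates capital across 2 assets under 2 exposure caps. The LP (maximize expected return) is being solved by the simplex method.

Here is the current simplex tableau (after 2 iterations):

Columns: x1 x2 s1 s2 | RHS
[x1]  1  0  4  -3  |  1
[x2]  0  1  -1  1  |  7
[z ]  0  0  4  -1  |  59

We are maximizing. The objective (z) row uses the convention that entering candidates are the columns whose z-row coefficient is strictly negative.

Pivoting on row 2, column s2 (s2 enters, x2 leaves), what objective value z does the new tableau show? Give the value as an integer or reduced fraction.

66

Minimum ratio for s2: 7/1 = 7.
z changes by −(z-row coeff of s2)·ratio = −(-1)·7 = 7.
New z = 59 + 7 = 66.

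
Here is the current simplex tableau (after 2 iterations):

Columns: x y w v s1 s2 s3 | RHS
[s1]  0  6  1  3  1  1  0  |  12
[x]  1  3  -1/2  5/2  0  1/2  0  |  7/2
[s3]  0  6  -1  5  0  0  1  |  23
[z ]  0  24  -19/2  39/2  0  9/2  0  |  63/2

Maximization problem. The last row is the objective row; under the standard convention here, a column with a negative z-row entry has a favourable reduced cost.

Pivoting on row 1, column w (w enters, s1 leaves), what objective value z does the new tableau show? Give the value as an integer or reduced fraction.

291/2

Minimum ratio for w: 12/1 = 12.
z changes by −(z-row coeff of w)·ratio = −(-19/2)·12 = 114.
New z = 63/2 + 114 = 291/2.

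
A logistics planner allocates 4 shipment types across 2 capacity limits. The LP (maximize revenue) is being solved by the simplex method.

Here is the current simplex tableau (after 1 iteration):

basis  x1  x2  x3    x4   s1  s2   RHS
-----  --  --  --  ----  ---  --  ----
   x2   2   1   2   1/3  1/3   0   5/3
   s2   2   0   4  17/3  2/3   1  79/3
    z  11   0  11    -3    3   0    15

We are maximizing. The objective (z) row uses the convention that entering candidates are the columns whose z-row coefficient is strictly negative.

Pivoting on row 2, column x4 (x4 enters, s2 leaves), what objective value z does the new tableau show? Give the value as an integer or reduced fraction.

Minimum ratio for x4: (79/3)/(17/3) = 79/17.
z changes by −(z-row coeff of x4)·ratio = −(-3)·(79/17) = 237/17.
New z = 15 + (237/17) = 492/17.

492/17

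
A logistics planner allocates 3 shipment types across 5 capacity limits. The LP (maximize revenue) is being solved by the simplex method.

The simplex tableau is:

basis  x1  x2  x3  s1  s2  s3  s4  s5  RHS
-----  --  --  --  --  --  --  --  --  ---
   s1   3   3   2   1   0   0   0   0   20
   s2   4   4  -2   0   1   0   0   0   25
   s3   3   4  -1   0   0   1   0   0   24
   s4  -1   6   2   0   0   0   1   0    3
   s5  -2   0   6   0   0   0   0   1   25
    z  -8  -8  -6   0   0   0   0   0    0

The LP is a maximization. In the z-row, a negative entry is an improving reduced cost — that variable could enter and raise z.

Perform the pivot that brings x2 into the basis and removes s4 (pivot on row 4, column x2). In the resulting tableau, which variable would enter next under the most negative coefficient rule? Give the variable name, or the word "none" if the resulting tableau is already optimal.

x1

Pivot element 6. New z-row = old z-row − (-8)·(row 4/6).
Updated z-row coefficients: x1: -28/3, x2: 0, x3: -10/3, s1: 0, s2: 0, s3: 0, s4: 4/3, s5: 0.
The most negative is -28/3 in column x1, so x1 would enter next.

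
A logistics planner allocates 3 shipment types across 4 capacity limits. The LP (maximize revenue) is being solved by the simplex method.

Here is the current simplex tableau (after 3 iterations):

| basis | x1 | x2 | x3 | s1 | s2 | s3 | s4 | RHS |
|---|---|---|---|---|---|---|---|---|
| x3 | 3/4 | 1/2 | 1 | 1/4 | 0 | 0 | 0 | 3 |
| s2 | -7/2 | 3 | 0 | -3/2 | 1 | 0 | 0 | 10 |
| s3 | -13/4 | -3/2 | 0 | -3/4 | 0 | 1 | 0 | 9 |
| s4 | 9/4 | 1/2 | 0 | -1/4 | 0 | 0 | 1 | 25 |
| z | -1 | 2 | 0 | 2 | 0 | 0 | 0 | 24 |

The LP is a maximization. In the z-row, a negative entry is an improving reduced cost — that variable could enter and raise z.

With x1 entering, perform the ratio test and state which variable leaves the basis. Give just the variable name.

Ratios: row 1 (x3): 3/(3/4) = 4; row 2 (s2): entry -7/2 ≤ 0, skip; row 3 (s3): entry -13/4 ≤ 0, skip; row 4 (s4): 25/(9/4) = 100/9.
Minimum ratio 4 is in the x3 row, so x3 leaves.

x3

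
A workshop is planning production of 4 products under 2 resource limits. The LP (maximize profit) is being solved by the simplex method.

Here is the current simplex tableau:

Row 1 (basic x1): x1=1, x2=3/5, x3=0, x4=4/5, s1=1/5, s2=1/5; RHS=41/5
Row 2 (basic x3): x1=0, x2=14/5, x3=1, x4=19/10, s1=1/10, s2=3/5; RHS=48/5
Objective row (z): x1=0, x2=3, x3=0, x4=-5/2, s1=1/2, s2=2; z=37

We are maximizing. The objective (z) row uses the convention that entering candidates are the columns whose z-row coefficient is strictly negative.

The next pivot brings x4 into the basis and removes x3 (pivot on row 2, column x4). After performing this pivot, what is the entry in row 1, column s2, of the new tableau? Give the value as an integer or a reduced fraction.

Pivot element is row 2, column x4: 19/10.
Normalize row 2: new (row 2, s2) = (3/5)/(19/10) = 6/19.
row 1 ← row 1 − (4/5)·(new row 2): 1/5 − (4/5)·(6/19) = -1/19.

-1/19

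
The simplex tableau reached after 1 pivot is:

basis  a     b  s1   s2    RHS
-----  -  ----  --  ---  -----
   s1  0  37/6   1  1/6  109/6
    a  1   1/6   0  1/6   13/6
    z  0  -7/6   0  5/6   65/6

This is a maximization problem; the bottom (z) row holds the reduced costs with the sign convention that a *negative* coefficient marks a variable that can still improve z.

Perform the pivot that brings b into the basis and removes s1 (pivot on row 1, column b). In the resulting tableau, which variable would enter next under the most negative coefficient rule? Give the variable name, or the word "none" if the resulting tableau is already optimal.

Pivot element 37/6. New z-row = old z-row − (-7/6)·(row 1/(37/6)).
Updated z-row coefficients: a: 0, b: 0, s1: 7/37, s2: 32/37.
No coefficient is strictly negative; the tableau after this pivot is optimal.

none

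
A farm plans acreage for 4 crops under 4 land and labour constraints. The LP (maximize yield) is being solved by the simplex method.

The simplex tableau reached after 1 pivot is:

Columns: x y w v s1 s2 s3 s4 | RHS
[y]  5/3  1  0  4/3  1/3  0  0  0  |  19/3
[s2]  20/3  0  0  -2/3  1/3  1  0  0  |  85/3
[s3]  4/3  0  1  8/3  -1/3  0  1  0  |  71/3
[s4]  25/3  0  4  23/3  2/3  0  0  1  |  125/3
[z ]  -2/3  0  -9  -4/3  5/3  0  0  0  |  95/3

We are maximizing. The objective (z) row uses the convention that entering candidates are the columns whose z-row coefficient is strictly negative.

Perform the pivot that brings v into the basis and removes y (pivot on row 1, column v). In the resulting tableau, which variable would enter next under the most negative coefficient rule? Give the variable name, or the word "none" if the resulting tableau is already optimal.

Pivot element 4/3. New z-row = old z-row − (-4/3)·(row 1/(4/3)).
Updated z-row coefficients: x: 1, y: 1, w: -9, v: 0, s1: 2, s2: 0, s3: 0, s4: 0.
The most negative is -9 in column w, so w would enter next.

w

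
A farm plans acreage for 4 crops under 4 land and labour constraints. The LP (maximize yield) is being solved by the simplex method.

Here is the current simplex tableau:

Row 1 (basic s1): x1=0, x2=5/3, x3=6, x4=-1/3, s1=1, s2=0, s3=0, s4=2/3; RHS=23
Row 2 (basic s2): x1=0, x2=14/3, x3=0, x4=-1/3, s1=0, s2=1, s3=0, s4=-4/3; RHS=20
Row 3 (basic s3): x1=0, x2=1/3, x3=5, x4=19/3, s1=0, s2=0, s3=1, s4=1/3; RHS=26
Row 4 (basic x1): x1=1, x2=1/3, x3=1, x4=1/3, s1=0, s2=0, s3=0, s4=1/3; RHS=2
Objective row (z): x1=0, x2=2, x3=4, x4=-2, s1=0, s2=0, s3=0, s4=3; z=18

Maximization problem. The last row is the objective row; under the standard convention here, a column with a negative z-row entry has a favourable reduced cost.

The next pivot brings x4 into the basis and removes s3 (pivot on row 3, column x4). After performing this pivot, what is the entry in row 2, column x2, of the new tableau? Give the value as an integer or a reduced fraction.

89/19

Pivot element is row 3, column x4: 19/3.
Normalize row 3: new (row 3, x2) = (1/3)/(19/3) = 1/19.
row 2 ← row 2 − (-1/3)·(new row 3): 14/3 − (-1/3)·(1/19) = 89/19.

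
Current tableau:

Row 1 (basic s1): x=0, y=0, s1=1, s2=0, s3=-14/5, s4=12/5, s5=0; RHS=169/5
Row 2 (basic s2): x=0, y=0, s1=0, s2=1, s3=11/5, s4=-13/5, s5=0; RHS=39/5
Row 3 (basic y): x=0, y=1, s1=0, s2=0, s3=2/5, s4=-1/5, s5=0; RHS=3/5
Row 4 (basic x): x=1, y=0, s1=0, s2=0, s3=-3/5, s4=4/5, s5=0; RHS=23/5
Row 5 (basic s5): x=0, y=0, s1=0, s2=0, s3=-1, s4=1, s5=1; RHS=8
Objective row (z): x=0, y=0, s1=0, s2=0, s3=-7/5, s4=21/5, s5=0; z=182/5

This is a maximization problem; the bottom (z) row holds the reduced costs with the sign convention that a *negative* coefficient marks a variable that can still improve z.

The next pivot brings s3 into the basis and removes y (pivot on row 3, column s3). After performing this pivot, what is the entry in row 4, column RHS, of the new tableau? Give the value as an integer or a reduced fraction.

11/2

Pivot element is row 3, column s3: 2/5.
Normalize row 3: new (row 3, RHS) = (3/5)/(2/5) = 3/2.
row 4 ← row 4 − (-3/5)·(new row 3): 23/5 − (-3/5)·(3/2) = 11/2.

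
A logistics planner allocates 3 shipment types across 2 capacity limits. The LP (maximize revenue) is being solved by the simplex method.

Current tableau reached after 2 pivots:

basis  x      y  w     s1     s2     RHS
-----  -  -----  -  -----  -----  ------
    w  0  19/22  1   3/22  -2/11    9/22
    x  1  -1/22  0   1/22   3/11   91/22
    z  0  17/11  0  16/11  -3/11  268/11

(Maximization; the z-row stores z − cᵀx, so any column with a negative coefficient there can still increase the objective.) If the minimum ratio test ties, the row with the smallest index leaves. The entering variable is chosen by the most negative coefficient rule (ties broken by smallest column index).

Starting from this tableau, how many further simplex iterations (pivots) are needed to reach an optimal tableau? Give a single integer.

1

pivot: s2 in, x out → z = 57/2
No improving column remains; optimal.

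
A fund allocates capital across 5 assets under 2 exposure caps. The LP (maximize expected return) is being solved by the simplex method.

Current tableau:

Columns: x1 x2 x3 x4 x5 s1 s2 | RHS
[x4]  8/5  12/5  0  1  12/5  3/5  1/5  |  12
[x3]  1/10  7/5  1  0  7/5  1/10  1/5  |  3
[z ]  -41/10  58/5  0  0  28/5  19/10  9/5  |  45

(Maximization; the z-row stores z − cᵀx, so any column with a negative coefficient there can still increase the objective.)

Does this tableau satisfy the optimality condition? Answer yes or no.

Column x1 has objective-row coefficient -41/10, which is negative; an improving pivot exists, so not yet optimal.

no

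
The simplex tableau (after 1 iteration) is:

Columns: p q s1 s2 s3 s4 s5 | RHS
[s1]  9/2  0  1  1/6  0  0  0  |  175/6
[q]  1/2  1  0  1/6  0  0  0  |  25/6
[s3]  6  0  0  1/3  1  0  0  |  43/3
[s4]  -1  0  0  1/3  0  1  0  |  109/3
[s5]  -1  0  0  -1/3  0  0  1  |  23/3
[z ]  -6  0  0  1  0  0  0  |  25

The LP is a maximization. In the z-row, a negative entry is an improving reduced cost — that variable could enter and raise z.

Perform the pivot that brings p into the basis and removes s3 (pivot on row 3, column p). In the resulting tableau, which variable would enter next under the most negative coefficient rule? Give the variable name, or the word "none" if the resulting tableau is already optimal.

Pivot element 6. New z-row = old z-row − (-6)·(row 3/6).
Updated z-row coefficients: p: 0, q: 0, s1: 0, s2: 4/3, s3: 1, s4: 0, s5: 0.
No coefficient is strictly negative; the tableau after this pivot is optimal.

none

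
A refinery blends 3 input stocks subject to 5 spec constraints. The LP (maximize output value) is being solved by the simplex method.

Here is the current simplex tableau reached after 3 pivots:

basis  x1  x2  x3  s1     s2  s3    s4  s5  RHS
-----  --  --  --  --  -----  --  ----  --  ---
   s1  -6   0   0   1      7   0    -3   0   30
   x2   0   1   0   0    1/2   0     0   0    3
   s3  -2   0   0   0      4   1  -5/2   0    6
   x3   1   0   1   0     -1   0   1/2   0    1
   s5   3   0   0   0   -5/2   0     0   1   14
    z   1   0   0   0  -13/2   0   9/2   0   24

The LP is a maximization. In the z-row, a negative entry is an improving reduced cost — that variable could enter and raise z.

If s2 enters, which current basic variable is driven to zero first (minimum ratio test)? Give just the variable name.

Ratios: row 1 (s1): 30/7 = 30/7; row 2 (x2): 3/(1/2) = 6; row 3 (s3): 6/4 = 3/2; row 4 (x3): entry -1 ≤ 0, skip; row 5 (s5): entry -5/2 ≤ 0, skip.
Minimum ratio 3/2 is in the s3 row, so s3 leaves.

s3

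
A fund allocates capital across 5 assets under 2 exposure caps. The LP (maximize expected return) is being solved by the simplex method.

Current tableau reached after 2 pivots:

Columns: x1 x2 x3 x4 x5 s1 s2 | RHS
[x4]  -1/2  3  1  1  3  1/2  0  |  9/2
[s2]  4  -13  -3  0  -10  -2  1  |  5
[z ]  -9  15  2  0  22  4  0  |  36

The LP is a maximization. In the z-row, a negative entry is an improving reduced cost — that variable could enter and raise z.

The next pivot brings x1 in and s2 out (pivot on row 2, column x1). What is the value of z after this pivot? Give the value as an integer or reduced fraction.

Minimum ratio for x1: 5/4 = 5/4.
z changes by −(z-row coeff of x1)·ratio = −(-9)·(5/4) = 45/4.
New z = 36 + (45/4) = 189/4.

189/4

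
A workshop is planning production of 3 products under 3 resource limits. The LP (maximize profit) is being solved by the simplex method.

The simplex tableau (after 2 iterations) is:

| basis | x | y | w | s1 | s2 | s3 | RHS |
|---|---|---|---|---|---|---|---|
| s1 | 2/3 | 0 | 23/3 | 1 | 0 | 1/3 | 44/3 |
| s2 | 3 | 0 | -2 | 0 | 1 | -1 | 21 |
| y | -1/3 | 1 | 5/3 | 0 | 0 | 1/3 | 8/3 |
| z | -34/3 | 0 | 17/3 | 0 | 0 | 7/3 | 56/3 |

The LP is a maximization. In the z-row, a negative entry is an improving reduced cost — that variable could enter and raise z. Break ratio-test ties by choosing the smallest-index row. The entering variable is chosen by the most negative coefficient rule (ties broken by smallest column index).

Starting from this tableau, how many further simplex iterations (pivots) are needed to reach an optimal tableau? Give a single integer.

pivot: x in, s2 out → z = 98
pivot: w in, s1 out → z = 7324/73
pivot: s3 in, w out → z = 124
No improving column remains; optimal.

3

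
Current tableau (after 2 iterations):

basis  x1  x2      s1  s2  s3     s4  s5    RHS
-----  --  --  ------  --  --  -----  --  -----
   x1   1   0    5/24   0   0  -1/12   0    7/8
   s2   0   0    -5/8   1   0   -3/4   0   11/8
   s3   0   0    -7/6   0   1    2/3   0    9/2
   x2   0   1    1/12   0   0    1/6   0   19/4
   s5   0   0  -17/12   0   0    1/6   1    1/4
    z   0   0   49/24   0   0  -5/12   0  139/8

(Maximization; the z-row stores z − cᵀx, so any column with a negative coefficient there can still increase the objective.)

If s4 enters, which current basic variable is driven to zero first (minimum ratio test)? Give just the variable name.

s5

Ratios: row 1 (x1): entry -1/12 ≤ 0, skip; row 2 (s2): entry -3/4 ≤ 0, skip; row 3 (s3): (9/2)/(2/3) = 27/4; row 4 (x2): (19/4)/(1/6) = 57/2; row 5 (s5): (1/4)/(1/6) = 3/2.
Minimum ratio 3/2 is in the s5 row, so s5 leaves.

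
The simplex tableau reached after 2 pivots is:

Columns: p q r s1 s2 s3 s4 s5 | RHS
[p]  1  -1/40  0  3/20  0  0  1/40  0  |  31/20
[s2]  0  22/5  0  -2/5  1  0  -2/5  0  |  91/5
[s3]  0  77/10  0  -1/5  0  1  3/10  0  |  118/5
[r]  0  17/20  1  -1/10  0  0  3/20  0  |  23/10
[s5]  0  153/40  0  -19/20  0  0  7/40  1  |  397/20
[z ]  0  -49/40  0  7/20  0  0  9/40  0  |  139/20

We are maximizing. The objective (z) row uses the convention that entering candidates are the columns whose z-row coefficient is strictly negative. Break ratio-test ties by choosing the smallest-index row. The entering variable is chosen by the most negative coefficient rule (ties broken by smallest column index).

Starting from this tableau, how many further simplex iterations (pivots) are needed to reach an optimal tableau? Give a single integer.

1

pivot: q in, r out → z = 349/34
No improving column remains; optimal.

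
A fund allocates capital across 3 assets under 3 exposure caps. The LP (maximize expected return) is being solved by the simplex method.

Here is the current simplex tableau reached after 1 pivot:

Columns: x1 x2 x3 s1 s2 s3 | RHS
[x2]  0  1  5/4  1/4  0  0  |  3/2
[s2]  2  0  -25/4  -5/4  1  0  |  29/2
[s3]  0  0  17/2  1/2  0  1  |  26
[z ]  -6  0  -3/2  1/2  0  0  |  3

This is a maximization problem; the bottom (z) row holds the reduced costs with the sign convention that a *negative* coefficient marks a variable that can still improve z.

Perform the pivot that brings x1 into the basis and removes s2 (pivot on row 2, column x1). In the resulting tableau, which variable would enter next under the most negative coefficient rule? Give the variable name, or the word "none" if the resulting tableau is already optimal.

x3

Pivot element 2. New z-row = old z-row − (-6)·(row 2/2).
Updated z-row coefficients: x1: 0, x2: 0, x3: -81/4, s1: -13/4, s2: 3, s3: 0.
The most negative is -81/4 in column x3, so x3 would enter next.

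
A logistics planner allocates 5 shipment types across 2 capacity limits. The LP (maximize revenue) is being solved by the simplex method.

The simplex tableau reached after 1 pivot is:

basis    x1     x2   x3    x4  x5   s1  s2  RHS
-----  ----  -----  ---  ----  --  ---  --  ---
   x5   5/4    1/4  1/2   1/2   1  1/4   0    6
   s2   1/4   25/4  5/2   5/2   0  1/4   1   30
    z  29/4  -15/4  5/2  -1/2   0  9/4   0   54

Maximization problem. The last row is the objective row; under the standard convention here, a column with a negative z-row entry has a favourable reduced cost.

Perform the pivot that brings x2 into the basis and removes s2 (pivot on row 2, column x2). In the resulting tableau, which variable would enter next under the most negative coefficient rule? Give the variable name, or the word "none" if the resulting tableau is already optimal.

Pivot element 25/4. New z-row = old z-row − (-15/4)·(row 2/(25/4)).
Updated z-row coefficients: x1: 37/5, x2: 0, x3: 4, x4: 1, x5: 0, s1: 12/5, s2: 3/5.
No coefficient is strictly negative; the tableau after this pivot is optimal.

none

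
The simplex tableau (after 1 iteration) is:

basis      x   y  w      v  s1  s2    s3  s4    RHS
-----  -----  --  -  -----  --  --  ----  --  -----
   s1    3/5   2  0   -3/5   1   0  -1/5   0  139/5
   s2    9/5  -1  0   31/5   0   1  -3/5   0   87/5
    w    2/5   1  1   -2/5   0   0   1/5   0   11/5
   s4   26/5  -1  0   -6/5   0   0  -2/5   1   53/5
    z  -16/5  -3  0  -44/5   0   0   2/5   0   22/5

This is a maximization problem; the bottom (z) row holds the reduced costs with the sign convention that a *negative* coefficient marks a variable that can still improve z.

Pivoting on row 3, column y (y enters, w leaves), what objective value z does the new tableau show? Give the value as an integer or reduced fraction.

Minimum ratio for y: (11/5)/1 = 11/5.
z changes by −(z-row coeff of y)·ratio = −(-3)·(11/5) = 33/5.
New z = 22/5 + (33/5) = 11.

11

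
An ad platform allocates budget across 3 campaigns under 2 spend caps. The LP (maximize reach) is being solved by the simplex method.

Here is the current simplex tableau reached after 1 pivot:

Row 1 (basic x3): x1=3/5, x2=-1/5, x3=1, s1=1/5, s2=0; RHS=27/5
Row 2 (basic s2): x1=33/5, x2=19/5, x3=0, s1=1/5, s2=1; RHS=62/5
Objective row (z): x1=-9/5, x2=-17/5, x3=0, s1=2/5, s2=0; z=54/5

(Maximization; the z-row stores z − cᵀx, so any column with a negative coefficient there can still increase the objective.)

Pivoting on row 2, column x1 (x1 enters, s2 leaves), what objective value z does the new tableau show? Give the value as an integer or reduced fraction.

Minimum ratio for x1: (62/5)/(33/5) = 62/33.
z changes by −(z-row coeff of x1)·ratio = −(-9/5)·(62/33) = 186/55.
New z = 54/5 + (186/55) = 156/11.

156/11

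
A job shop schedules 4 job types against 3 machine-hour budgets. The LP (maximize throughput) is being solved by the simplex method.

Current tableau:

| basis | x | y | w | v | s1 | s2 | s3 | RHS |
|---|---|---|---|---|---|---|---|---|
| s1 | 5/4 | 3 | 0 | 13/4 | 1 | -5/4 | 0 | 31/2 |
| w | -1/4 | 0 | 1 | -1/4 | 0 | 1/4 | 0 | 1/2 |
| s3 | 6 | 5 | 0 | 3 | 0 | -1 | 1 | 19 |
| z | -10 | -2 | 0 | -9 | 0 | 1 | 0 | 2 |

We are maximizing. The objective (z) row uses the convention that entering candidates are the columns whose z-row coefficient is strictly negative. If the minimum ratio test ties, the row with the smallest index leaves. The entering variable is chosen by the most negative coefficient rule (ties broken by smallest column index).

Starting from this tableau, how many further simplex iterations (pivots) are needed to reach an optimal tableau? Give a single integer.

3

pivot: x in, s3 out → z = 101/3
pivot: v in, s1 out → z = 3229/63
pivot: s2 in, w out → z = 387/5
No improving column remains; optimal.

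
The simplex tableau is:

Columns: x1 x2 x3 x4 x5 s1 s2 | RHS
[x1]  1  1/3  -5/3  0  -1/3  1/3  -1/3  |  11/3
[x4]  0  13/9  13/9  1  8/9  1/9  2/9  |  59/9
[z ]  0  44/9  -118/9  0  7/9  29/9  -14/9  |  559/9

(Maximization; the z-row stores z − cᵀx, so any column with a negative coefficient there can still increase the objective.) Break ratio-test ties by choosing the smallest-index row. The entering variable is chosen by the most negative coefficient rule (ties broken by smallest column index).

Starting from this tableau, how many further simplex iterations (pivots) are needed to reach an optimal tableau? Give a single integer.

pivot: x3 in, x4 out → z = 1581/13
No improving column remains; optimal.

1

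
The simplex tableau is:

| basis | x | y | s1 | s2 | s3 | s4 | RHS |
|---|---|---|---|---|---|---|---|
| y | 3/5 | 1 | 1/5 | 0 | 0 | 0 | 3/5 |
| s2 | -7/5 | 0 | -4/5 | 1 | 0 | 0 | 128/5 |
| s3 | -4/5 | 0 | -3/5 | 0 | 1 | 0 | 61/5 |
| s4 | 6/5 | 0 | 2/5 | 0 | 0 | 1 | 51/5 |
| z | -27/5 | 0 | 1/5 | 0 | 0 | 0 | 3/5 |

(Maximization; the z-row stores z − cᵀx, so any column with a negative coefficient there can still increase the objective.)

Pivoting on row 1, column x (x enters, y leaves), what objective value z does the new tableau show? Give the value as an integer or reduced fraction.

Minimum ratio for x: (3/5)/(3/5) = 1.
z changes by −(z-row coeff of x)·ratio = −(-27/5)·1 = 27/5.
New z = 3/5 + (27/5) = 6.

6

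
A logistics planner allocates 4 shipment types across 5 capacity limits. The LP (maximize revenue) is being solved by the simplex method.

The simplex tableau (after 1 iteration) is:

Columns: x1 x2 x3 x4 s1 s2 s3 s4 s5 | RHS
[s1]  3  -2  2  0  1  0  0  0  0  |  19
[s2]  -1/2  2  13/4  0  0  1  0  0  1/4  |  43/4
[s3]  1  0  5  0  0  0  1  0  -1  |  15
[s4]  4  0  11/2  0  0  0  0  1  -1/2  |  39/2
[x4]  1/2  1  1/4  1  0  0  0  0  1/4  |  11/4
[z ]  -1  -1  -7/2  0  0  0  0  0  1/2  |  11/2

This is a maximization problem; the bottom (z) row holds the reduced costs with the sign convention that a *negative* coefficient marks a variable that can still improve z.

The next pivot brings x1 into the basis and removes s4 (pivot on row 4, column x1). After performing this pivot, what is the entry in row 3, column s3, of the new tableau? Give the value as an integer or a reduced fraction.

1

Pivot element is row 4, column x1: 4.
Normalize row 4: new (row 4, s3) = 0/4 = 0.
row 3 ← row 3 − 1·(new row 4): 1 − 1·0 = 1.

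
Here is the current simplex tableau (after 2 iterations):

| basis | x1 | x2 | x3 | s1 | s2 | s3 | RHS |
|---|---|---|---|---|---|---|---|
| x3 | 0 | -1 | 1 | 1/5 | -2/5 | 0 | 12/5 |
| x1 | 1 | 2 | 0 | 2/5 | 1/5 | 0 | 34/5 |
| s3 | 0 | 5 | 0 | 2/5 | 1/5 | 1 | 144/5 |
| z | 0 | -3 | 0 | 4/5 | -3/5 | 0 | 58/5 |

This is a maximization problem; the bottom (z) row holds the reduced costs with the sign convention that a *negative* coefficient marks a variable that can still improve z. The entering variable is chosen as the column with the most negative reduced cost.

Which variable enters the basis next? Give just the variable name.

x2

Objective-row coefficients: x1: 0, x2: -3, x3: 0, s1: 4/5, s2: -3/5, s3: 0.
The most negative is -3 in column x2, so x2 enters.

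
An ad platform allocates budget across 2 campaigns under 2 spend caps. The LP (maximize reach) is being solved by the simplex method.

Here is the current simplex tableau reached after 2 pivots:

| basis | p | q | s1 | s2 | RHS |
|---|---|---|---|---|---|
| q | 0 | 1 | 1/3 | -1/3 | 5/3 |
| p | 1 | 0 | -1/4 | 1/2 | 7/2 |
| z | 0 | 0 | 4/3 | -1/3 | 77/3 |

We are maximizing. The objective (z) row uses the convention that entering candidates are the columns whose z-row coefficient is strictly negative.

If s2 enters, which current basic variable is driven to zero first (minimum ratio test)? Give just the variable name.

Ratios: row 1 (q): entry -1/3 ≤ 0, skip; row 2 (p): (7/2)/(1/2) = 7.
Minimum ratio 7 is in the p row, so p leaves.

p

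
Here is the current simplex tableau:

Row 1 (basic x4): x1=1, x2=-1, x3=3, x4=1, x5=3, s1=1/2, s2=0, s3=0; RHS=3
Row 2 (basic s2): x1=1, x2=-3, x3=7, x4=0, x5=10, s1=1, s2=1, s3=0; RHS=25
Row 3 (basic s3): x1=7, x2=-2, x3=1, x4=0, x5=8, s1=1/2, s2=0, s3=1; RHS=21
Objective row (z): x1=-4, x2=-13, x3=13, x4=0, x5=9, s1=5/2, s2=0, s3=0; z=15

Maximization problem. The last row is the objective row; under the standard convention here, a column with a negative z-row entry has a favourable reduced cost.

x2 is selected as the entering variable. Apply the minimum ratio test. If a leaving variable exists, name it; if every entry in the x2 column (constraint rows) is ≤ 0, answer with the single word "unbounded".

unbounded

x2-column entries: row 1: -1, row 2: -3, row 3: -2. All ≤ 0, so x2 can increase without bound; the LP is unbounded in this direction.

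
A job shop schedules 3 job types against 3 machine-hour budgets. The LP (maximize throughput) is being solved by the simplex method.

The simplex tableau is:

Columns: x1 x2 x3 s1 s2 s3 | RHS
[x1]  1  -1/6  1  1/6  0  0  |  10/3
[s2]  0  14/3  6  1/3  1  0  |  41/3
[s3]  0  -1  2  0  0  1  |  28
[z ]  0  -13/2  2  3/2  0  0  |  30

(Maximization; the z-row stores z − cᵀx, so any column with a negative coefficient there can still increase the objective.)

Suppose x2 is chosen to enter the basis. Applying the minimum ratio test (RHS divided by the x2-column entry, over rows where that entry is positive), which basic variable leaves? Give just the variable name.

s2

Ratios: row 1 (x1): entry -1/6 ≤ 0, skip; row 2 (s2): (41/3)/(14/3) = 41/14; row 3 (s3): entry -1 ≤ 0, skip.
Minimum ratio 41/14 is in the s2 row, so s2 leaves.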